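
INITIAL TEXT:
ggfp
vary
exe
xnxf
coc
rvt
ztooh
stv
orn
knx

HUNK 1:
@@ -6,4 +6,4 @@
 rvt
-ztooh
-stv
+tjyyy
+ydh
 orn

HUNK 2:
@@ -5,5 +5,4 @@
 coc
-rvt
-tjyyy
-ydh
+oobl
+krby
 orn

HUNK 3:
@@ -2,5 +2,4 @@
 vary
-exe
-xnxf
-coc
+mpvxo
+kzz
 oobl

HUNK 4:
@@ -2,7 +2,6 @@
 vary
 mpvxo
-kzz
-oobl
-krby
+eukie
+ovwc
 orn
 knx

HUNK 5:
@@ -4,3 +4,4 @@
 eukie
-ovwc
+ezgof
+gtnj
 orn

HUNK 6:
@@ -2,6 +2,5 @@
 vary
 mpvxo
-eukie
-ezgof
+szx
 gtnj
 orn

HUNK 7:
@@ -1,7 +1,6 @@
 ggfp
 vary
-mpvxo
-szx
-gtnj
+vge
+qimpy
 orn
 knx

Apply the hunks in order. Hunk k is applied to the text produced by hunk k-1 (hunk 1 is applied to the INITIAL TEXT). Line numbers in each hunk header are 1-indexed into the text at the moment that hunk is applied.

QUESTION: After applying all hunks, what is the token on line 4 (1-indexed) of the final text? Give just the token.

Answer: qimpy

Derivation:
Hunk 1: at line 6 remove [ztooh,stv] add [tjyyy,ydh] -> 10 lines: ggfp vary exe xnxf coc rvt tjyyy ydh orn knx
Hunk 2: at line 5 remove [rvt,tjyyy,ydh] add [oobl,krby] -> 9 lines: ggfp vary exe xnxf coc oobl krby orn knx
Hunk 3: at line 2 remove [exe,xnxf,coc] add [mpvxo,kzz] -> 8 lines: ggfp vary mpvxo kzz oobl krby orn knx
Hunk 4: at line 2 remove [kzz,oobl,krby] add [eukie,ovwc] -> 7 lines: ggfp vary mpvxo eukie ovwc orn knx
Hunk 5: at line 4 remove [ovwc] add [ezgof,gtnj] -> 8 lines: ggfp vary mpvxo eukie ezgof gtnj orn knx
Hunk 6: at line 2 remove [eukie,ezgof] add [szx] -> 7 lines: ggfp vary mpvxo szx gtnj orn knx
Hunk 7: at line 1 remove [mpvxo,szx,gtnj] add [vge,qimpy] -> 6 lines: ggfp vary vge qimpy orn knx
Final line 4: qimpy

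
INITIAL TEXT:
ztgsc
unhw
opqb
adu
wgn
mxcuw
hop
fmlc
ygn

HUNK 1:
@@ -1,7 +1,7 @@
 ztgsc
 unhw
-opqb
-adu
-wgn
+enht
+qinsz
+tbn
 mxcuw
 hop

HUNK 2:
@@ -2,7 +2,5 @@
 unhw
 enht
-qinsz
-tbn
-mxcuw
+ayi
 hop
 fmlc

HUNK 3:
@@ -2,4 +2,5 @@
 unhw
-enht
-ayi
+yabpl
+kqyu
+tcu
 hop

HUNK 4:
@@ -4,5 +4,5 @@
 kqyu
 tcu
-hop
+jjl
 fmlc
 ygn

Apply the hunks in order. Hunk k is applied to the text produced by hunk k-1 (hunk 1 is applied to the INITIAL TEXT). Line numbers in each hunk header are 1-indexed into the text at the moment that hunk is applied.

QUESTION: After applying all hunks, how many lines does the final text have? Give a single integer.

Hunk 1: at line 1 remove [opqb,adu,wgn] add [enht,qinsz,tbn] -> 9 lines: ztgsc unhw enht qinsz tbn mxcuw hop fmlc ygn
Hunk 2: at line 2 remove [qinsz,tbn,mxcuw] add [ayi] -> 7 lines: ztgsc unhw enht ayi hop fmlc ygn
Hunk 3: at line 2 remove [enht,ayi] add [yabpl,kqyu,tcu] -> 8 lines: ztgsc unhw yabpl kqyu tcu hop fmlc ygn
Hunk 4: at line 4 remove [hop] add [jjl] -> 8 lines: ztgsc unhw yabpl kqyu tcu jjl fmlc ygn
Final line count: 8

Answer: 8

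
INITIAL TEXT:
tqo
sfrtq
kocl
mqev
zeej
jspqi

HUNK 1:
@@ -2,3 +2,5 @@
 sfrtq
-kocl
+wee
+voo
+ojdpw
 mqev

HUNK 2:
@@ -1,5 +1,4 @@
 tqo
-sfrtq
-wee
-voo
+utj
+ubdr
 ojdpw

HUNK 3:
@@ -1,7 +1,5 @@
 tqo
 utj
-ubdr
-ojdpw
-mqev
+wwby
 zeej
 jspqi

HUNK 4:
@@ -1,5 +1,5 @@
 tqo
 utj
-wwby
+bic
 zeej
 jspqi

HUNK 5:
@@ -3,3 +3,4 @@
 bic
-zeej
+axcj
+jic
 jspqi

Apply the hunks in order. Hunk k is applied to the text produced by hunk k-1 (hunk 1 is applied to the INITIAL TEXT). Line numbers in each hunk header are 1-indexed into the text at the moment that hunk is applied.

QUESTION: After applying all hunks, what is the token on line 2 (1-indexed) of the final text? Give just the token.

Answer: utj

Derivation:
Hunk 1: at line 2 remove [kocl] add [wee,voo,ojdpw] -> 8 lines: tqo sfrtq wee voo ojdpw mqev zeej jspqi
Hunk 2: at line 1 remove [sfrtq,wee,voo] add [utj,ubdr] -> 7 lines: tqo utj ubdr ojdpw mqev zeej jspqi
Hunk 3: at line 1 remove [ubdr,ojdpw,mqev] add [wwby] -> 5 lines: tqo utj wwby zeej jspqi
Hunk 4: at line 1 remove [wwby] add [bic] -> 5 lines: tqo utj bic zeej jspqi
Hunk 5: at line 3 remove [zeej] add [axcj,jic] -> 6 lines: tqo utj bic axcj jic jspqi
Final line 2: utj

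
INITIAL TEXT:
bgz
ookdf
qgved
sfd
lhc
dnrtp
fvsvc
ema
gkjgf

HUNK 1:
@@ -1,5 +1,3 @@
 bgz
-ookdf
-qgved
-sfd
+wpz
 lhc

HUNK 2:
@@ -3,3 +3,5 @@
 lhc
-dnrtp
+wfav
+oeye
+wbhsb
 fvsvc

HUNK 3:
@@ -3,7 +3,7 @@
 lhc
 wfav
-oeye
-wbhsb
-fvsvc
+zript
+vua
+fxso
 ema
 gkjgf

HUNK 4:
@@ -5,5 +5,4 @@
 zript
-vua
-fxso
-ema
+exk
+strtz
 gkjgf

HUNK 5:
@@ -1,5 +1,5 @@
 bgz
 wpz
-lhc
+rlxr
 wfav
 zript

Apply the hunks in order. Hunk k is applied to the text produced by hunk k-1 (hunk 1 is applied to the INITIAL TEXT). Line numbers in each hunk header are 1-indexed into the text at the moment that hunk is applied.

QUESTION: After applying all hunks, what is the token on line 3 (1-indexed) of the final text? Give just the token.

Hunk 1: at line 1 remove [ookdf,qgved,sfd] add [wpz] -> 7 lines: bgz wpz lhc dnrtp fvsvc ema gkjgf
Hunk 2: at line 3 remove [dnrtp] add [wfav,oeye,wbhsb] -> 9 lines: bgz wpz lhc wfav oeye wbhsb fvsvc ema gkjgf
Hunk 3: at line 3 remove [oeye,wbhsb,fvsvc] add [zript,vua,fxso] -> 9 lines: bgz wpz lhc wfav zript vua fxso ema gkjgf
Hunk 4: at line 5 remove [vua,fxso,ema] add [exk,strtz] -> 8 lines: bgz wpz lhc wfav zript exk strtz gkjgf
Hunk 5: at line 1 remove [lhc] add [rlxr] -> 8 lines: bgz wpz rlxr wfav zript exk strtz gkjgf
Final line 3: rlxr

Answer: rlxr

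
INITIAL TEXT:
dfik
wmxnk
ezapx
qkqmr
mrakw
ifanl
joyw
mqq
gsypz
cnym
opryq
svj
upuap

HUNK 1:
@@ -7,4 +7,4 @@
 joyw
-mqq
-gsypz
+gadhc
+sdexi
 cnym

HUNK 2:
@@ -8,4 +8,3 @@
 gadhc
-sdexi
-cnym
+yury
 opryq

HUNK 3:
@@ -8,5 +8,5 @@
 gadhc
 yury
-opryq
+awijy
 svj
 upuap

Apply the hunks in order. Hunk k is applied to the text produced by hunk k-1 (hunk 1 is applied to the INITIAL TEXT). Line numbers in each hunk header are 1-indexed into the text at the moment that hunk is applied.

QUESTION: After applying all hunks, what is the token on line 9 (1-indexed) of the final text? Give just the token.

Hunk 1: at line 7 remove [mqq,gsypz] add [gadhc,sdexi] -> 13 lines: dfik wmxnk ezapx qkqmr mrakw ifanl joyw gadhc sdexi cnym opryq svj upuap
Hunk 2: at line 8 remove [sdexi,cnym] add [yury] -> 12 lines: dfik wmxnk ezapx qkqmr mrakw ifanl joyw gadhc yury opryq svj upuap
Hunk 3: at line 8 remove [opryq] add [awijy] -> 12 lines: dfik wmxnk ezapx qkqmr mrakw ifanl joyw gadhc yury awijy svj upuap
Final line 9: yury

Answer: yury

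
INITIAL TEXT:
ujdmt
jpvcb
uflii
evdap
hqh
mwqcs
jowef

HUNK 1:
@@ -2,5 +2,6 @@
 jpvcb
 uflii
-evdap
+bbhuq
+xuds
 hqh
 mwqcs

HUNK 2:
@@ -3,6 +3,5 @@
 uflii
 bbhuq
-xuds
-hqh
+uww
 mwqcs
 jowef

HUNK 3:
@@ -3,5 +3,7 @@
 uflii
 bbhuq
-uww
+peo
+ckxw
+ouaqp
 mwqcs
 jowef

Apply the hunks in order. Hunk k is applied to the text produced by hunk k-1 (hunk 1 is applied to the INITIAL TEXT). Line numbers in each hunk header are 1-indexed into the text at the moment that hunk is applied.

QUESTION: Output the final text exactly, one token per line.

Hunk 1: at line 2 remove [evdap] add [bbhuq,xuds] -> 8 lines: ujdmt jpvcb uflii bbhuq xuds hqh mwqcs jowef
Hunk 2: at line 3 remove [xuds,hqh] add [uww] -> 7 lines: ujdmt jpvcb uflii bbhuq uww mwqcs jowef
Hunk 3: at line 3 remove [uww] add [peo,ckxw,ouaqp] -> 9 lines: ujdmt jpvcb uflii bbhuq peo ckxw ouaqp mwqcs jowef

Answer: ujdmt
jpvcb
uflii
bbhuq
peo
ckxw
ouaqp
mwqcs
jowef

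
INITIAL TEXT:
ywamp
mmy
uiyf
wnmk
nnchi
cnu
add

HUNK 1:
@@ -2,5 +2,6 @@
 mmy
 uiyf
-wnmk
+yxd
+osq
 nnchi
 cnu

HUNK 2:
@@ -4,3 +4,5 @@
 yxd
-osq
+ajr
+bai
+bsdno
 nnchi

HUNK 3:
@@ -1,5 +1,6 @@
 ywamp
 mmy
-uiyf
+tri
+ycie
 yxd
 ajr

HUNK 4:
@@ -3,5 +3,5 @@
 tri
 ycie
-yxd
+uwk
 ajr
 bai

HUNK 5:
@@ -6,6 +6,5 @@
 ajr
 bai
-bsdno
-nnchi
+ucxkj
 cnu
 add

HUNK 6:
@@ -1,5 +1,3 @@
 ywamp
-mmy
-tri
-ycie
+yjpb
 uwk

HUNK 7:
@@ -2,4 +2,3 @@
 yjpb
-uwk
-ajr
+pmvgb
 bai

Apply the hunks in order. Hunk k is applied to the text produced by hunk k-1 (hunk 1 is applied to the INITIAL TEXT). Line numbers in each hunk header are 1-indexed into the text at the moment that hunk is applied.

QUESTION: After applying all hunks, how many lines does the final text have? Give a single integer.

Hunk 1: at line 2 remove [wnmk] add [yxd,osq] -> 8 lines: ywamp mmy uiyf yxd osq nnchi cnu add
Hunk 2: at line 4 remove [osq] add [ajr,bai,bsdno] -> 10 lines: ywamp mmy uiyf yxd ajr bai bsdno nnchi cnu add
Hunk 3: at line 1 remove [uiyf] add [tri,ycie] -> 11 lines: ywamp mmy tri ycie yxd ajr bai bsdno nnchi cnu add
Hunk 4: at line 3 remove [yxd] add [uwk] -> 11 lines: ywamp mmy tri ycie uwk ajr bai bsdno nnchi cnu add
Hunk 5: at line 6 remove [bsdno,nnchi] add [ucxkj] -> 10 lines: ywamp mmy tri ycie uwk ajr bai ucxkj cnu add
Hunk 6: at line 1 remove [mmy,tri,ycie] add [yjpb] -> 8 lines: ywamp yjpb uwk ajr bai ucxkj cnu add
Hunk 7: at line 2 remove [uwk,ajr] add [pmvgb] -> 7 lines: ywamp yjpb pmvgb bai ucxkj cnu add
Final line count: 7

Answer: 7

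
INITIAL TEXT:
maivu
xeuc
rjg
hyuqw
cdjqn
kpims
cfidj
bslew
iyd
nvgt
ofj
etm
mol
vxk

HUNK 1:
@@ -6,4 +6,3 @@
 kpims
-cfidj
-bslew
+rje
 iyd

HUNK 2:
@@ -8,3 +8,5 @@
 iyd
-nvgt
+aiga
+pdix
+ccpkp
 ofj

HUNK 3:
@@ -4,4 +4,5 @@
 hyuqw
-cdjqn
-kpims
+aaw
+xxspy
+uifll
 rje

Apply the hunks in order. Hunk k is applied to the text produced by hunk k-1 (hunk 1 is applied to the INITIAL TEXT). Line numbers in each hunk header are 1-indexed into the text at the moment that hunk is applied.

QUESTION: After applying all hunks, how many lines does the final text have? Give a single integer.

Answer: 16

Derivation:
Hunk 1: at line 6 remove [cfidj,bslew] add [rje] -> 13 lines: maivu xeuc rjg hyuqw cdjqn kpims rje iyd nvgt ofj etm mol vxk
Hunk 2: at line 8 remove [nvgt] add [aiga,pdix,ccpkp] -> 15 lines: maivu xeuc rjg hyuqw cdjqn kpims rje iyd aiga pdix ccpkp ofj etm mol vxk
Hunk 3: at line 4 remove [cdjqn,kpims] add [aaw,xxspy,uifll] -> 16 lines: maivu xeuc rjg hyuqw aaw xxspy uifll rje iyd aiga pdix ccpkp ofj etm mol vxk
Final line count: 16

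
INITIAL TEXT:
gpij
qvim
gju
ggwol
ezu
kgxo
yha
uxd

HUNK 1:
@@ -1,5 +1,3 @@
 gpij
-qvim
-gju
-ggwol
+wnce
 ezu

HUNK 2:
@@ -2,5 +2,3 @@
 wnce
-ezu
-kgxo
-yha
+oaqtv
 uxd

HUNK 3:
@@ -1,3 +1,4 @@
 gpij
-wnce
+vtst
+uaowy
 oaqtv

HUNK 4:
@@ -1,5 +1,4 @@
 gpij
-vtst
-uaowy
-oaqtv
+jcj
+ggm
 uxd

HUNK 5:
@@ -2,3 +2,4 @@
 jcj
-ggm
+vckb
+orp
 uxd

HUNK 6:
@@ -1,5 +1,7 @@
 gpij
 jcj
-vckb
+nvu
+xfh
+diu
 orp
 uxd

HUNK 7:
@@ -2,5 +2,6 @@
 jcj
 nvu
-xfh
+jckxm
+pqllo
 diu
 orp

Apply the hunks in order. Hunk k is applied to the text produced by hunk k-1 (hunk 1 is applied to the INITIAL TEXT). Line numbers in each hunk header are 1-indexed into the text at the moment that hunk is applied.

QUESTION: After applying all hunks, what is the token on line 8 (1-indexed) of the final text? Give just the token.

Answer: uxd

Derivation:
Hunk 1: at line 1 remove [qvim,gju,ggwol] add [wnce] -> 6 lines: gpij wnce ezu kgxo yha uxd
Hunk 2: at line 2 remove [ezu,kgxo,yha] add [oaqtv] -> 4 lines: gpij wnce oaqtv uxd
Hunk 3: at line 1 remove [wnce] add [vtst,uaowy] -> 5 lines: gpij vtst uaowy oaqtv uxd
Hunk 4: at line 1 remove [vtst,uaowy,oaqtv] add [jcj,ggm] -> 4 lines: gpij jcj ggm uxd
Hunk 5: at line 2 remove [ggm] add [vckb,orp] -> 5 lines: gpij jcj vckb orp uxd
Hunk 6: at line 1 remove [vckb] add [nvu,xfh,diu] -> 7 lines: gpij jcj nvu xfh diu orp uxd
Hunk 7: at line 2 remove [xfh] add [jckxm,pqllo] -> 8 lines: gpij jcj nvu jckxm pqllo diu orp uxd
Final line 8: uxd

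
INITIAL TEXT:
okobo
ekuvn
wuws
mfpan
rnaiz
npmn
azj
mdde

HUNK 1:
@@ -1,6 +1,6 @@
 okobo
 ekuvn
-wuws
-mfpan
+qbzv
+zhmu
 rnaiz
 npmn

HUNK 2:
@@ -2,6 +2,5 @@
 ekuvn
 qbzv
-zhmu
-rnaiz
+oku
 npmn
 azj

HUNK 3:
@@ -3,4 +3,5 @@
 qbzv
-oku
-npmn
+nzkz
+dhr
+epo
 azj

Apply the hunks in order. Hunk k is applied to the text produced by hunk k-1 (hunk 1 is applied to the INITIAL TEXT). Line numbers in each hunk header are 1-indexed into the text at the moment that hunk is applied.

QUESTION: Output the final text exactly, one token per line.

Answer: okobo
ekuvn
qbzv
nzkz
dhr
epo
azj
mdde

Derivation:
Hunk 1: at line 1 remove [wuws,mfpan] add [qbzv,zhmu] -> 8 lines: okobo ekuvn qbzv zhmu rnaiz npmn azj mdde
Hunk 2: at line 2 remove [zhmu,rnaiz] add [oku] -> 7 lines: okobo ekuvn qbzv oku npmn azj mdde
Hunk 3: at line 3 remove [oku,npmn] add [nzkz,dhr,epo] -> 8 lines: okobo ekuvn qbzv nzkz dhr epo azj mdde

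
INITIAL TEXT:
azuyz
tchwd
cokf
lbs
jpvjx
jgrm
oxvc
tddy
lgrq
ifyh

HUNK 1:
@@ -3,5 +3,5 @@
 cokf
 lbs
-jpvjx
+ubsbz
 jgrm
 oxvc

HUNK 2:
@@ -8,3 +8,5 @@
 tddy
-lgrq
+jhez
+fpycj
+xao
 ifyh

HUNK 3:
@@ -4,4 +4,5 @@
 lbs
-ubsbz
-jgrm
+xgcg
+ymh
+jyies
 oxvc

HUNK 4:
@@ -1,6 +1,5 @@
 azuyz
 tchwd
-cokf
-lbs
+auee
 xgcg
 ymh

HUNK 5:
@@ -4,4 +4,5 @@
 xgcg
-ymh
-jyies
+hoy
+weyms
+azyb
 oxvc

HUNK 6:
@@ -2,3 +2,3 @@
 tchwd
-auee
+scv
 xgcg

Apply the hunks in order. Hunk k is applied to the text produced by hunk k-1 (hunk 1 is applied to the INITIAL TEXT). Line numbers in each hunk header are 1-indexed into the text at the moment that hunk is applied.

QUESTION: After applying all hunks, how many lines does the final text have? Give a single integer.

Answer: 13

Derivation:
Hunk 1: at line 3 remove [jpvjx] add [ubsbz] -> 10 lines: azuyz tchwd cokf lbs ubsbz jgrm oxvc tddy lgrq ifyh
Hunk 2: at line 8 remove [lgrq] add [jhez,fpycj,xao] -> 12 lines: azuyz tchwd cokf lbs ubsbz jgrm oxvc tddy jhez fpycj xao ifyh
Hunk 3: at line 4 remove [ubsbz,jgrm] add [xgcg,ymh,jyies] -> 13 lines: azuyz tchwd cokf lbs xgcg ymh jyies oxvc tddy jhez fpycj xao ifyh
Hunk 4: at line 1 remove [cokf,lbs] add [auee] -> 12 lines: azuyz tchwd auee xgcg ymh jyies oxvc tddy jhez fpycj xao ifyh
Hunk 5: at line 4 remove [ymh,jyies] add [hoy,weyms,azyb] -> 13 lines: azuyz tchwd auee xgcg hoy weyms azyb oxvc tddy jhez fpycj xao ifyh
Hunk 6: at line 2 remove [auee] add [scv] -> 13 lines: azuyz tchwd scv xgcg hoy weyms azyb oxvc tddy jhez fpycj xao ifyh
Final line count: 13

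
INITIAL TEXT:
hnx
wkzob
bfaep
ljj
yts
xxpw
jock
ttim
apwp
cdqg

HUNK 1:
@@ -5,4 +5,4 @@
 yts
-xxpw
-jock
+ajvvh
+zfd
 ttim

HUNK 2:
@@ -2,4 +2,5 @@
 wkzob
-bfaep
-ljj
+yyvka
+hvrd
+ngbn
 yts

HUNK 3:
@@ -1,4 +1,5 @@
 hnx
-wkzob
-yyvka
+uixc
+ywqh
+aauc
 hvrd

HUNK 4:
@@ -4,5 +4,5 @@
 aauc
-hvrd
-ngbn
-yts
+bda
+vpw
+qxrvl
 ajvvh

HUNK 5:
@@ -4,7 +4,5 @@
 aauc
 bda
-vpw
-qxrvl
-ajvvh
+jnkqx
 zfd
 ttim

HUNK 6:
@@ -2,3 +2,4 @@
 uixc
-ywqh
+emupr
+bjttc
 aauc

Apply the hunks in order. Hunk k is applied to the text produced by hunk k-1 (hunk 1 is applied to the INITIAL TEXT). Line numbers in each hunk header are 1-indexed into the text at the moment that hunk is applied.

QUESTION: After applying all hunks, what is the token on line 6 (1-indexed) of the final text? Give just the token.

Answer: bda

Derivation:
Hunk 1: at line 5 remove [xxpw,jock] add [ajvvh,zfd] -> 10 lines: hnx wkzob bfaep ljj yts ajvvh zfd ttim apwp cdqg
Hunk 2: at line 2 remove [bfaep,ljj] add [yyvka,hvrd,ngbn] -> 11 lines: hnx wkzob yyvka hvrd ngbn yts ajvvh zfd ttim apwp cdqg
Hunk 3: at line 1 remove [wkzob,yyvka] add [uixc,ywqh,aauc] -> 12 lines: hnx uixc ywqh aauc hvrd ngbn yts ajvvh zfd ttim apwp cdqg
Hunk 4: at line 4 remove [hvrd,ngbn,yts] add [bda,vpw,qxrvl] -> 12 lines: hnx uixc ywqh aauc bda vpw qxrvl ajvvh zfd ttim apwp cdqg
Hunk 5: at line 4 remove [vpw,qxrvl,ajvvh] add [jnkqx] -> 10 lines: hnx uixc ywqh aauc bda jnkqx zfd ttim apwp cdqg
Hunk 6: at line 2 remove [ywqh] add [emupr,bjttc] -> 11 lines: hnx uixc emupr bjttc aauc bda jnkqx zfd ttim apwp cdqg
Final line 6: bda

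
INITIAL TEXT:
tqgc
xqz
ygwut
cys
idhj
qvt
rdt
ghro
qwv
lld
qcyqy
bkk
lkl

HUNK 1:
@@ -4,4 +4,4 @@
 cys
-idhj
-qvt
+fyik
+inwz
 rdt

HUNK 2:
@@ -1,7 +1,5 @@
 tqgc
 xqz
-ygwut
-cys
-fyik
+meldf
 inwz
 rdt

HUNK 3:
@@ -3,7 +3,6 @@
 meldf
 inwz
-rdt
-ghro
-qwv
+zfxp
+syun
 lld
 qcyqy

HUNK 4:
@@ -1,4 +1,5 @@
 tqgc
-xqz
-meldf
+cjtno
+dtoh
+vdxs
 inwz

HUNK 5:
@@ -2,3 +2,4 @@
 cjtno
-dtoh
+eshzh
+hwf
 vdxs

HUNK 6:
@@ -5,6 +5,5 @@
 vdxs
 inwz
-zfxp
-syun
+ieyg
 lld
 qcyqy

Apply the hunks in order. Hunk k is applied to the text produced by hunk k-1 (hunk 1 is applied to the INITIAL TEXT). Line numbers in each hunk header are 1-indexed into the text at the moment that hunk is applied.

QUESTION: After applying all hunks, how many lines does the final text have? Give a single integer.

Hunk 1: at line 4 remove [idhj,qvt] add [fyik,inwz] -> 13 lines: tqgc xqz ygwut cys fyik inwz rdt ghro qwv lld qcyqy bkk lkl
Hunk 2: at line 1 remove [ygwut,cys,fyik] add [meldf] -> 11 lines: tqgc xqz meldf inwz rdt ghro qwv lld qcyqy bkk lkl
Hunk 3: at line 3 remove [rdt,ghro,qwv] add [zfxp,syun] -> 10 lines: tqgc xqz meldf inwz zfxp syun lld qcyqy bkk lkl
Hunk 4: at line 1 remove [xqz,meldf] add [cjtno,dtoh,vdxs] -> 11 lines: tqgc cjtno dtoh vdxs inwz zfxp syun lld qcyqy bkk lkl
Hunk 5: at line 2 remove [dtoh] add [eshzh,hwf] -> 12 lines: tqgc cjtno eshzh hwf vdxs inwz zfxp syun lld qcyqy bkk lkl
Hunk 6: at line 5 remove [zfxp,syun] add [ieyg] -> 11 lines: tqgc cjtno eshzh hwf vdxs inwz ieyg lld qcyqy bkk lkl
Final line count: 11

Answer: 11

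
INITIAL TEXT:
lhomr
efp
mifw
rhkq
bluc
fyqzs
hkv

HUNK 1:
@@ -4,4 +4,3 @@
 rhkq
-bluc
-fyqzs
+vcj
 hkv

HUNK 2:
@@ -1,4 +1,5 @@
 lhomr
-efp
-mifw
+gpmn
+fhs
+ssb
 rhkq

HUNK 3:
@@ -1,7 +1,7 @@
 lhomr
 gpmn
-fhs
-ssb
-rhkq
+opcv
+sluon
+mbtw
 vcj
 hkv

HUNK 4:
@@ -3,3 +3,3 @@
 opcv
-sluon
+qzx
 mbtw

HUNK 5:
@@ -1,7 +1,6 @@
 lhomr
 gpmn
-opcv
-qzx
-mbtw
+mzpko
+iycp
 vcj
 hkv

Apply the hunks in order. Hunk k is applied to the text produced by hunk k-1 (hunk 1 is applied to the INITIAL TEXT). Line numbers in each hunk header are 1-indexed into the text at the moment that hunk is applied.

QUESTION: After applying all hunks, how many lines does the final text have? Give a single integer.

Hunk 1: at line 4 remove [bluc,fyqzs] add [vcj] -> 6 lines: lhomr efp mifw rhkq vcj hkv
Hunk 2: at line 1 remove [efp,mifw] add [gpmn,fhs,ssb] -> 7 lines: lhomr gpmn fhs ssb rhkq vcj hkv
Hunk 3: at line 1 remove [fhs,ssb,rhkq] add [opcv,sluon,mbtw] -> 7 lines: lhomr gpmn opcv sluon mbtw vcj hkv
Hunk 4: at line 3 remove [sluon] add [qzx] -> 7 lines: lhomr gpmn opcv qzx mbtw vcj hkv
Hunk 5: at line 1 remove [opcv,qzx,mbtw] add [mzpko,iycp] -> 6 lines: lhomr gpmn mzpko iycp vcj hkv
Final line count: 6

Answer: 6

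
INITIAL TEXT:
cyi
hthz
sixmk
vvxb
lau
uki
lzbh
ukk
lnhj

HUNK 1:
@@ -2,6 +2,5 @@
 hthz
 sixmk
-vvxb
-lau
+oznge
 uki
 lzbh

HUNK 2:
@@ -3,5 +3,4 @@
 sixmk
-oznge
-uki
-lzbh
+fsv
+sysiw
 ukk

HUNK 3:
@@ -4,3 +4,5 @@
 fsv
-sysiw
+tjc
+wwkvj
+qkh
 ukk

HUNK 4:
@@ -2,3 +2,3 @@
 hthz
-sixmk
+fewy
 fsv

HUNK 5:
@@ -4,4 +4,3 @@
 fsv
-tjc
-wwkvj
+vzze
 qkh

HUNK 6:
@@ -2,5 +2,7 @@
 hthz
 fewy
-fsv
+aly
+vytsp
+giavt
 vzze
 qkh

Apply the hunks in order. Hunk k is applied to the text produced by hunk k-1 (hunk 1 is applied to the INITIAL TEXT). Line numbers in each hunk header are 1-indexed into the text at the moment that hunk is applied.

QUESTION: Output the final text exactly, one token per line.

Answer: cyi
hthz
fewy
aly
vytsp
giavt
vzze
qkh
ukk
lnhj

Derivation:
Hunk 1: at line 2 remove [vvxb,lau] add [oznge] -> 8 lines: cyi hthz sixmk oznge uki lzbh ukk lnhj
Hunk 2: at line 3 remove [oznge,uki,lzbh] add [fsv,sysiw] -> 7 lines: cyi hthz sixmk fsv sysiw ukk lnhj
Hunk 3: at line 4 remove [sysiw] add [tjc,wwkvj,qkh] -> 9 lines: cyi hthz sixmk fsv tjc wwkvj qkh ukk lnhj
Hunk 4: at line 2 remove [sixmk] add [fewy] -> 9 lines: cyi hthz fewy fsv tjc wwkvj qkh ukk lnhj
Hunk 5: at line 4 remove [tjc,wwkvj] add [vzze] -> 8 lines: cyi hthz fewy fsv vzze qkh ukk lnhj
Hunk 6: at line 2 remove [fsv] add [aly,vytsp,giavt] -> 10 lines: cyi hthz fewy aly vytsp giavt vzze qkh ukk lnhj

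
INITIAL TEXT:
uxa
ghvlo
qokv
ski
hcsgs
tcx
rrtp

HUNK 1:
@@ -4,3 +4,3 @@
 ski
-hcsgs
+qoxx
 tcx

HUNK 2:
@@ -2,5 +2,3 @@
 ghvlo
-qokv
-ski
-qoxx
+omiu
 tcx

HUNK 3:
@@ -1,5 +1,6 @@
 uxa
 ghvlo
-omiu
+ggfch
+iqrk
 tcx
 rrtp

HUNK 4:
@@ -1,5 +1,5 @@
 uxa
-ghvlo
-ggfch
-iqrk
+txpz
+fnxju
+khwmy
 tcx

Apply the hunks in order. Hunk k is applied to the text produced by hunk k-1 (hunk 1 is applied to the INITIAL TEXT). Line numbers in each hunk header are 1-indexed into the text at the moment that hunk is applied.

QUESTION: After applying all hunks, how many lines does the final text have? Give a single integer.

Answer: 6

Derivation:
Hunk 1: at line 4 remove [hcsgs] add [qoxx] -> 7 lines: uxa ghvlo qokv ski qoxx tcx rrtp
Hunk 2: at line 2 remove [qokv,ski,qoxx] add [omiu] -> 5 lines: uxa ghvlo omiu tcx rrtp
Hunk 3: at line 1 remove [omiu] add [ggfch,iqrk] -> 6 lines: uxa ghvlo ggfch iqrk tcx rrtp
Hunk 4: at line 1 remove [ghvlo,ggfch,iqrk] add [txpz,fnxju,khwmy] -> 6 lines: uxa txpz fnxju khwmy tcx rrtp
Final line count: 6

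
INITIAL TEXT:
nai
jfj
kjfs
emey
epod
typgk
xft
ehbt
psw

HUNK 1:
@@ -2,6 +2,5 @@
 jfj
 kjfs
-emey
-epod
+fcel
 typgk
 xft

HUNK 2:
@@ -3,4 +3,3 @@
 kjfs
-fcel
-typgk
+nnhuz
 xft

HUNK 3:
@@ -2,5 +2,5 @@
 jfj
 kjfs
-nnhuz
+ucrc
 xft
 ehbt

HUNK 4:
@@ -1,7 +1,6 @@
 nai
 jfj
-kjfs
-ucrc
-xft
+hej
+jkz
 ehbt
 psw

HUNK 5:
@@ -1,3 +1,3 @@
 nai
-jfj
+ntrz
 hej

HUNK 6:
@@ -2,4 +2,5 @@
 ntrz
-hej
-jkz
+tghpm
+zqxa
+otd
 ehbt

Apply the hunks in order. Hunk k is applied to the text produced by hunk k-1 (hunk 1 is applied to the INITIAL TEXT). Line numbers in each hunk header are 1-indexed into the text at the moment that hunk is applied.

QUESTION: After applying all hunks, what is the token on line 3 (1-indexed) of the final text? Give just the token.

Answer: tghpm

Derivation:
Hunk 1: at line 2 remove [emey,epod] add [fcel] -> 8 lines: nai jfj kjfs fcel typgk xft ehbt psw
Hunk 2: at line 3 remove [fcel,typgk] add [nnhuz] -> 7 lines: nai jfj kjfs nnhuz xft ehbt psw
Hunk 3: at line 2 remove [nnhuz] add [ucrc] -> 7 lines: nai jfj kjfs ucrc xft ehbt psw
Hunk 4: at line 1 remove [kjfs,ucrc,xft] add [hej,jkz] -> 6 lines: nai jfj hej jkz ehbt psw
Hunk 5: at line 1 remove [jfj] add [ntrz] -> 6 lines: nai ntrz hej jkz ehbt psw
Hunk 6: at line 2 remove [hej,jkz] add [tghpm,zqxa,otd] -> 7 lines: nai ntrz tghpm zqxa otd ehbt psw
Final line 3: tghpm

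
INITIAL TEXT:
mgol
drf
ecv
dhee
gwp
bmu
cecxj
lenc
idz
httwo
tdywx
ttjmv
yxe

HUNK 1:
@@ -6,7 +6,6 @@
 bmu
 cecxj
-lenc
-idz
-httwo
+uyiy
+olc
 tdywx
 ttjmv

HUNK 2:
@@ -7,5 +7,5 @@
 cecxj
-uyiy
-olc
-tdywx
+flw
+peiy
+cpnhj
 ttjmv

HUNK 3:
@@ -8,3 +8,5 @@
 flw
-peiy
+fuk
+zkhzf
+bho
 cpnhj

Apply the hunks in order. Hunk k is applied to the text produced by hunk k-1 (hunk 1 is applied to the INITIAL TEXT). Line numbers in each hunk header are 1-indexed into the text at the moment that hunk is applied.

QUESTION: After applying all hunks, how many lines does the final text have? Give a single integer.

Hunk 1: at line 6 remove [lenc,idz,httwo] add [uyiy,olc] -> 12 lines: mgol drf ecv dhee gwp bmu cecxj uyiy olc tdywx ttjmv yxe
Hunk 2: at line 7 remove [uyiy,olc,tdywx] add [flw,peiy,cpnhj] -> 12 lines: mgol drf ecv dhee gwp bmu cecxj flw peiy cpnhj ttjmv yxe
Hunk 3: at line 8 remove [peiy] add [fuk,zkhzf,bho] -> 14 lines: mgol drf ecv dhee gwp bmu cecxj flw fuk zkhzf bho cpnhj ttjmv yxe
Final line count: 14

Answer: 14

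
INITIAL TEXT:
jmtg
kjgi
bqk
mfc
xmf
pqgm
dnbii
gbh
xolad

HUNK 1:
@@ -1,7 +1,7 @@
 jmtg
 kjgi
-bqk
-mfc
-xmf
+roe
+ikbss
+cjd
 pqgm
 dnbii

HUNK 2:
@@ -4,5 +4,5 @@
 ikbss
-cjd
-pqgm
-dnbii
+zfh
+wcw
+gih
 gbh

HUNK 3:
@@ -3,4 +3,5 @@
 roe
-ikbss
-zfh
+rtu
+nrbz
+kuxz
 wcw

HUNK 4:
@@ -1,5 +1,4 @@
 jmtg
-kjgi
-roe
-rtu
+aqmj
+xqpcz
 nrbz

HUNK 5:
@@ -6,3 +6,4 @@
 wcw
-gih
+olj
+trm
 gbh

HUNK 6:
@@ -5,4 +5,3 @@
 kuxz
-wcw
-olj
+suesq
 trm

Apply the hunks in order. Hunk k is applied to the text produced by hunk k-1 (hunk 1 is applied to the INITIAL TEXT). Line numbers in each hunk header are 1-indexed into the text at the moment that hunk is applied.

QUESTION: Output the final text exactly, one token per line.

Answer: jmtg
aqmj
xqpcz
nrbz
kuxz
suesq
trm
gbh
xolad

Derivation:
Hunk 1: at line 1 remove [bqk,mfc,xmf] add [roe,ikbss,cjd] -> 9 lines: jmtg kjgi roe ikbss cjd pqgm dnbii gbh xolad
Hunk 2: at line 4 remove [cjd,pqgm,dnbii] add [zfh,wcw,gih] -> 9 lines: jmtg kjgi roe ikbss zfh wcw gih gbh xolad
Hunk 3: at line 3 remove [ikbss,zfh] add [rtu,nrbz,kuxz] -> 10 lines: jmtg kjgi roe rtu nrbz kuxz wcw gih gbh xolad
Hunk 4: at line 1 remove [kjgi,roe,rtu] add [aqmj,xqpcz] -> 9 lines: jmtg aqmj xqpcz nrbz kuxz wcw gih gbh xolad
Hunk 5: at line 6 remove [gih] add [olj,trm] -> 10 lines: jmtg aqmj xqpcz nrbz kuxz wcw olj trm gbh xolad
Hunk 6: at line 5 remove [wcw,olj] add [suesq] -> 9 lines: jmtg aqmj xqpcz nrbz kuxz suesq trm gbh xolad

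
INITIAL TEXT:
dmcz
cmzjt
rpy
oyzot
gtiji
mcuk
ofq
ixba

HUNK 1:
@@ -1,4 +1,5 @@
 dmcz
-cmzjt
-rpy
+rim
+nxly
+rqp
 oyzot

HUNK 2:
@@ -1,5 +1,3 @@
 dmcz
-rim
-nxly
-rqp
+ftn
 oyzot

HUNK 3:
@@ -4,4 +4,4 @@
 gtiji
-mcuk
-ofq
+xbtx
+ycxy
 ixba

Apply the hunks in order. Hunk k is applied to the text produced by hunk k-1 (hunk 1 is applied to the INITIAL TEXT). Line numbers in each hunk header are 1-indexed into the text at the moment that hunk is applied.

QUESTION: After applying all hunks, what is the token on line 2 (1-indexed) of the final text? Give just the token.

Answer: ftn

Derivation:
Hunk 1: at line 1 remove [cmzjt,rpy] add [rim,nxly,rqp] -> 9 lines: dmcz rim nxly rqp oyzot gtiji mcuk ofq ixba
Hunk 2: at line 1 remove [rim,nxly,rqp] add [ftn] -> 7 lines: dmcz ftn oyzot gtiji mcuk ofq ixba
Hunk 3: at line 4 remove [mcuk,ofq] add [xbtx,ycxy] -> 7 lines: dmcz ftn oyzot gtiji xbtx ycxy ixba
Final line 2: ftn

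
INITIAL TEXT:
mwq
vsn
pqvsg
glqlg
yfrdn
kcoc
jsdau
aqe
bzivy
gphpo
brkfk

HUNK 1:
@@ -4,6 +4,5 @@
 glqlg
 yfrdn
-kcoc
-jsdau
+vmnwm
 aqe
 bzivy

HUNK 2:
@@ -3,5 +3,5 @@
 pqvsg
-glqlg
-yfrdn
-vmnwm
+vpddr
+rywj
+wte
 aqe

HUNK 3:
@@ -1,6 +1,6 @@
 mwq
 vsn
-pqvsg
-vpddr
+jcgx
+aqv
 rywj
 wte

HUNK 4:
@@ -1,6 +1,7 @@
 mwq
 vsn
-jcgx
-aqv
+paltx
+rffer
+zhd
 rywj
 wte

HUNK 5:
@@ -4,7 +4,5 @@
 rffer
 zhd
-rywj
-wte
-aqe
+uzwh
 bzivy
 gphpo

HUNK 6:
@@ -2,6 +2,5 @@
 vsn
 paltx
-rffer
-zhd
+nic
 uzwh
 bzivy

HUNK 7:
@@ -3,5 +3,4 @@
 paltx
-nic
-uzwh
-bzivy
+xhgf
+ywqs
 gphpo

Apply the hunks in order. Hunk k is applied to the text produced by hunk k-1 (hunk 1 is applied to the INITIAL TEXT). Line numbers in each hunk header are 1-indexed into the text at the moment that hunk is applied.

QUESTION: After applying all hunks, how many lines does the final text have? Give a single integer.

Answer: 7

Derivation:
Hunk 1: at line 4 remove [kcoc,jsdau] add [vmnwm] -> 10 lines: mwq vsn pqvsg glqlg yfrdn vmnwm aqe bzivy gphpo brkfk
Hunk 2: at line 3 remove [glqlg,yfrdn,vmnwm] add [vpddr,rywj,wte] -> 10 lines: mwq vsn pqvsg vpddr rywj wte aqe bzivy gphpo brkfk
Hunk 3: at line 1 remove [pqvsg,vpddr] add [jcgx,aqv] -> 10 lines: mwq vsn jcgx aqv rywj wte aqe bzivy gphpo brkfk
Hunk 4: at line 1 remove [jcgx,aqv] add [paltx,rffer,zhd] -> 11 lines: mwq vsn paltx rffer zhd rywj wte aqe bzivy gphpo brkfk
Hunk 5: at line 4 remove [rywj,wte,aqe] add [uzwh] -> 9 lines: mwq vsn paltx rffer zhd uzwh bzivy gphpo brkfk
Hunk 6: at line 2 remove [rffer,zhd] add [nic] -> 8 lines: mwq vsn paltx nic uzwh bzivy gphpo brkfk
Hunk 7: at line 3 remove [nic,uzwh,bzivy] add [xhgf,ywqs] -> 7 lines: mwq vsn paltx xhgf ywqs gphpo brkfk
Final line count: 7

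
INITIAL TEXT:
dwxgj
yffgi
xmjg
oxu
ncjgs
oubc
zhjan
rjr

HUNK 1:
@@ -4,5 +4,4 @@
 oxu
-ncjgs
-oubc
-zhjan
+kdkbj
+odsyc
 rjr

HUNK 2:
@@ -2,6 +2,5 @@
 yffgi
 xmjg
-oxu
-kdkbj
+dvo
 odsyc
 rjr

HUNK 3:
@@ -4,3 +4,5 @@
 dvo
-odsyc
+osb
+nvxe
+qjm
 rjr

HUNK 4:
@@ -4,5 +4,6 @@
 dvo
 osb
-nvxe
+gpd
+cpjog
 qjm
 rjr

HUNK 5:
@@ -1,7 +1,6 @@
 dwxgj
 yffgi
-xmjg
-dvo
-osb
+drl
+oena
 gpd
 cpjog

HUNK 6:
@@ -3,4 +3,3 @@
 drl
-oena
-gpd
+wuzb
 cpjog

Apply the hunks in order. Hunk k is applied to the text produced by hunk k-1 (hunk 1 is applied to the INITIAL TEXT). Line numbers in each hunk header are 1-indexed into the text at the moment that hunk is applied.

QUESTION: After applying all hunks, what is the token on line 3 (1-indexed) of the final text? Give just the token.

Hunk 1: at line 4 remove [ncjgs,oubc,zhjan] add [kdkbj,odsyc] -> 7 lines: dwxgj yffgi xmjg oxu kdkbj odsyc rjr
Hunk 2: at line 2 remove [oxu,kdkbj] add [dvo] -> 6 lines: dwxgj yffgi xmjg dvo odsyc rjr
Hunk 3: at line 4 remove [odsyc] add [osb,nvxe,qjm] -> 8 lines: dwxgj yffgi xmjg dvo osb nvxe qjm rjr
Hunk 4: at line 4 remove [nvxe] add [gpd,cpjog] -> 9 lines: dwxgj yffgi xmjg dvo osb gpd cpjog qjm rjr
Hunk 5: at line 1 remove [xmjg,dvo,osb] add [drl,oena] -> 8 lines: dwxgj yffgi drl oena gpd cpjog qjm rjr
Hunk 6: at line 3 remove [oena,gpd] add [wuzb] -> 7 lines: dwxgj yffgi drl wuzb cpjog qjm rjr
Final line 3: drl

Answer: drl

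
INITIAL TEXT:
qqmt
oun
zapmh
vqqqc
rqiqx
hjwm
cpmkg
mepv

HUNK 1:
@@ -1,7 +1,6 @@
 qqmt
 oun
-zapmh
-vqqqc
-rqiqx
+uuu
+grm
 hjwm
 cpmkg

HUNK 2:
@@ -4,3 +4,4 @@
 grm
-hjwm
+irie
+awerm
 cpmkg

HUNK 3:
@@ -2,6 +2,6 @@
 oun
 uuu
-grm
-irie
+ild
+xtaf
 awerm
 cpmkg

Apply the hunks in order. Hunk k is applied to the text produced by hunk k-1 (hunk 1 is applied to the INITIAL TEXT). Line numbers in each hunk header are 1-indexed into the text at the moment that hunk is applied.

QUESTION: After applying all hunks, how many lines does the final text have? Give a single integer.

Hunk 1: at line 1 remove [zapmh,vqqqc,rqiqx] add [uuu,grm] -> 7 lines: qqmt oun uuu grm hjwm cpmkg mepv
Hunk 2: at line 4 remove [hjwm] add [irie,awerm] -> 8 lines: qqmt oun uuu grm irie awerm cpmkg mepv
Hunk 3: at line 2 remove [grm,irie] add [ild,xtaf] -> 8 lines: qqmt oun uuu ild xtaf awerm cpmkg mepv
Final line count: 8

Answer: 8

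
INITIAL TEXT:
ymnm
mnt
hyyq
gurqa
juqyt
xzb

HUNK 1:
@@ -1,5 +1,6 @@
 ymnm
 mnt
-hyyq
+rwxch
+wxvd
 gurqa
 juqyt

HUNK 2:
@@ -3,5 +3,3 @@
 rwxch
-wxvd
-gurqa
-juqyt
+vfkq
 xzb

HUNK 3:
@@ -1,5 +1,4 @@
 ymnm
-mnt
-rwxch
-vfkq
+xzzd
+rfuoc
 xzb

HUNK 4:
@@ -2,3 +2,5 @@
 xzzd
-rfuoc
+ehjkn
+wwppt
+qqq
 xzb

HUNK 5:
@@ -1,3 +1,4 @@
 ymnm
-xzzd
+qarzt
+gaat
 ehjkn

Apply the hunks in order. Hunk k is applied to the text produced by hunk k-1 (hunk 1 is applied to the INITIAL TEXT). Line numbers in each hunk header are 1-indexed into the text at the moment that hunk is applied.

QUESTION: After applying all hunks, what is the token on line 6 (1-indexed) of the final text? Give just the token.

Answer: qqq

Derivation:
Hunk 1: at line 1 remove [hyyq] add [rwxch,wxvd] -> 7 lines: ymnm mnt rwxch wxvd gurqa juqyt xzb
Hunk 2: at line 3 remove [wxvd,gurqa,juqyt] add [vfkq] -> 5 lines: ymnm mnt rwxch vfkq xzb
Hunk 3: at line 1 remove [mnt,rwxch,vfkq] add [xzzd,rfuoc] -> 4 lines: ymnm xzzd rfuoc xzb
Hunk 4: at line 2 remove [rfuoc] add [ehjkn,wwppt,qqq] -> 6 lines: ymnm xzzd ehjkn wwppt qqq xzb
Hunk 5: at line 1 remove [xzzd] add [qarzt,gaat] -> 7 lines: ymnm qarzt gaat ehjkn wwppt qqq xzb
Final line 6: qqq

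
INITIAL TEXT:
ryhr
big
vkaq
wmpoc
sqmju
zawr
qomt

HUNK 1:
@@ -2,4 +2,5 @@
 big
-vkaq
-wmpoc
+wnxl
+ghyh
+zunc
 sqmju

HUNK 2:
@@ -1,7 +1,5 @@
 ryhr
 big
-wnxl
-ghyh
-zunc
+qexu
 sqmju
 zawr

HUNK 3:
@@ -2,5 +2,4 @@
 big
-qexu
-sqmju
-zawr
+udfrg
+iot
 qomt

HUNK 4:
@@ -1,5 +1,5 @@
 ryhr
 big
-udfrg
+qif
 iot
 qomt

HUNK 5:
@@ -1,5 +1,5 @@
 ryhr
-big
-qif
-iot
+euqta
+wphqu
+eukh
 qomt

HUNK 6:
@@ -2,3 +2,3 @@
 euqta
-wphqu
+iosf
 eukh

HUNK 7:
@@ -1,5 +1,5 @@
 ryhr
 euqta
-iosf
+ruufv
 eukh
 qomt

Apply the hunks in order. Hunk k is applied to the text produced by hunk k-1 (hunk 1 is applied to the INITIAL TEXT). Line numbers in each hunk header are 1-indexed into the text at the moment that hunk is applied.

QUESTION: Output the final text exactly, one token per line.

Answer: ryhr
euqta
ruufv
eukh
qomt

Derivation:
Hunk 1: at line 2 remove [vkaq,wmpoc] add [wnxl,ghyh,zunc] -> 8 lines: ryhr big wnxl ghyh zunc sqmju zawr qomt
Hunk 2: at line 1 remove [wnxl,ghyh,zunc] add [qexu] -> 6 lines: ryhr big qexu sqmju zawr qomt
Hunk 3: at line 2 remove [qexu,sqmju,zawr] add [udfrg,iot] -> 5 lines: ryhr big udfrg iot qomt
Hunk 4: at line 1 remove [udfrg] add [qif] -> 5 lines: ryhr big qif iot qomt
Hunk 5: at line 1 remove [big,qif,iot] add [euqta,wphqu,eukh] -> 5 lines: ryhr euqta wphqu eukh qomt
Hunk 6: at line 2 remove [wphqu] add [iosf] -> 5 lines: ryhr euqta iosf eukh qomt
Hunk 7: at line 1 remove [iosf] add [ruufv] -> 5 lines: ryhr euqta ruufv eukh qomt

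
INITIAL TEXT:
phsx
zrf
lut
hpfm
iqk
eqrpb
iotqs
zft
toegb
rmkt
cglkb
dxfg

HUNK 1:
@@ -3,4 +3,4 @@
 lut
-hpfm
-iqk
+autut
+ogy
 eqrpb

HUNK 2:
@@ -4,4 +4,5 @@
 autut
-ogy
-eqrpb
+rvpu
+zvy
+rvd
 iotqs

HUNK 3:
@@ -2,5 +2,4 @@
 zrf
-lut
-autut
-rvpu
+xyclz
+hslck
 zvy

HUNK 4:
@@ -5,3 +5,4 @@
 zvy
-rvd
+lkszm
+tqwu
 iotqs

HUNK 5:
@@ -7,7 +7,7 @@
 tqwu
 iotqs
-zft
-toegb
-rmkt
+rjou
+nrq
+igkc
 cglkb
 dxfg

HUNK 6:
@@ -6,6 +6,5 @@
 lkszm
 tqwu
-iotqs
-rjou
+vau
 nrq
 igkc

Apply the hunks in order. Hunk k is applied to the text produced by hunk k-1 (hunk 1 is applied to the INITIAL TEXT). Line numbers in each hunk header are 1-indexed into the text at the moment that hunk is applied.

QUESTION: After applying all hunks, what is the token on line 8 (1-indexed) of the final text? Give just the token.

Hunk 1: at line 3 remove [hpfm,iqk] add [autut,ogy] -> 12 lines: phsx zrf lut autut ogy eqrpb iotqs zft toegb rmkt cglkb dxfg
Hunk 2: at line 4 remove [ogy,eqrpb] add [rvpu,zvy,rvd] -> 13 lines: phsx zrf lut autut rvpu zvy rvd iotqs zft toegb rmkt cglkb dxfg
Hunk 3: at line 2 remove [lut,autut,rvpu] add [xyclz,hslck] -> 12 lines: phsx zrf xyclz hslck zvy rvd iotqs zft toegb rmkt cglkb dxfg
Hunk 4: at line 5 remove [rvd] add [lkszm,tqwu] -> 13 lines: phsx zrf xyclz hslck zvy lkszm tqwu iotqs zft toegb rmkt cglkb dxfg
Hunk 5: at line 7 remove [zft,toegb,rmkt] add [rjou,nrq,igkc] -> 13 lines: phsx zrf xyclz hslck zvy lkszm tqwu iotqs rjou nrq igkc cglkb dxfg
Hunk 6: at line 6 remove [iotqs,rjou] add [vau] -> 12 lines: phsx zrf xyclz hslck zvy lkszm tqwu vau nrq igkc cglkb dxfg
Final line 8: vau

Answer: vau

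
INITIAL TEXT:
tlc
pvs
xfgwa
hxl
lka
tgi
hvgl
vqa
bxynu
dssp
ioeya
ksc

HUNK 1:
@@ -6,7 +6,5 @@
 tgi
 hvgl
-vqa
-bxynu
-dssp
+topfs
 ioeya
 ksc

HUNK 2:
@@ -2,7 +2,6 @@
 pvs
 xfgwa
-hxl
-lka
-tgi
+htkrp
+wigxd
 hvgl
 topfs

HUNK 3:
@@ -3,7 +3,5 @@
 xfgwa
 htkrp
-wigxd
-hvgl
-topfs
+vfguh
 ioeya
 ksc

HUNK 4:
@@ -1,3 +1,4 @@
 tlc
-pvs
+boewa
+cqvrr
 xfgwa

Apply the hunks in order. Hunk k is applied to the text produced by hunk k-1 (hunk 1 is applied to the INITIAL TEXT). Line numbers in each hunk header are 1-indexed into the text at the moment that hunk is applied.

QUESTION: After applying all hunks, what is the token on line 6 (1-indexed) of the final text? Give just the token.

Answer: vfguh

Derivation:
Hunk 1: at line 6 remove [vqa,bxynu,dssp] add [topfs] -> 10 lines: tlc pvs xfgwa hxl lka tgi hvgl topfs ioeya ksc
Hunk 2: at line 2 remove [hxl,lka,tgi] add [htkrp,wigxd] -> 9 lines: tlc pvs xfgwa htkrp wigxd hvgl topfs ioeya ksc
Hunk 3: at line 3 remove [wigxd,hvgl,topfs] add [vfguh] -> 7 lines: tlc pvs xfgwa htkrp vfguh ioeya ksc
Hunk 4: at line 1 remove [pvs] add [boewa,cqvrr] -> 8 lines: tlc boewa cqvrr xfgwa htkrp vfguh ioeya ksc
Final line 6: vfguh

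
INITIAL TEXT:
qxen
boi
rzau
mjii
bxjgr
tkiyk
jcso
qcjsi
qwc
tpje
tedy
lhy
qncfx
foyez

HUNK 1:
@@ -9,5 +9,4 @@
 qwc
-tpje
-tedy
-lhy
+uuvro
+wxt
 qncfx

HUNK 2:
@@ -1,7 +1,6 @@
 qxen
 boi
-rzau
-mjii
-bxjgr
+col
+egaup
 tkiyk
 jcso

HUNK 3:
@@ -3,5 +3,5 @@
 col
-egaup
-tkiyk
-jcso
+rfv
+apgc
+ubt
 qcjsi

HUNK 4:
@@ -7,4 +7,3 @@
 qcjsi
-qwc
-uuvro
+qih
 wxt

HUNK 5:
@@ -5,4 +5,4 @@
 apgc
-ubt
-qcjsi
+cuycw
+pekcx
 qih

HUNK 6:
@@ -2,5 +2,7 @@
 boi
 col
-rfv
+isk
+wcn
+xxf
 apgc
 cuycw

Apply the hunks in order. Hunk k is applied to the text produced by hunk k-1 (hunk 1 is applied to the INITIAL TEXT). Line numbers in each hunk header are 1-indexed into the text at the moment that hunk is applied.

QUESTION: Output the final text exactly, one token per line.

Answer: qxen
boi
col
isk
wcn
xxf
apgc
cuycw
pekcx
qih
wxt
qncfx
foyez

Derivation:
Hunk 1: at line 9 remove [tpje,tedy,lhy] add [uuvro,wxt] -> 13 lines: qxen boi rzau mjii bxjgr tkiyk jcso qcjsi qwc uuvro wxt qncfx foyez
Hunk 2: at line 1 remove [rzau,mjii,bxjgr] add [col,egaup] -> 12 lines: qxen boi col egaup tkiyk jcso qcjsi qwc uuvro wxt qncfx foyez
Hunk 3: at line 3 remove [egaup,tkiyk,jcso] add [rfv,apgc,ubt] -> 12 lines: qxen boi col rfv apgc ubt qcjsi qwc uuvro wxt qncfx foyez
Hunk 4: at line 7 remove [qwc,uuvro] add [qih] -> 11 lines: qxen boi col rfv apgc ubt qcjsi qih wxt qncfx foyez
Hunk 5: at line 5 remove [ubt,qcjsi] add [cuycw,pekcx] -> 11 lines: qxen boi col rfv apgc cuycw pekcx qih wxt qncfx foyez
Hunk 6: at line 2 remove [rfv] add [isk,wcn,xxf] -> 13 lines: qxen boi col isk wcn xxf apgc cuycw pekcx qih wxt qncfx foyez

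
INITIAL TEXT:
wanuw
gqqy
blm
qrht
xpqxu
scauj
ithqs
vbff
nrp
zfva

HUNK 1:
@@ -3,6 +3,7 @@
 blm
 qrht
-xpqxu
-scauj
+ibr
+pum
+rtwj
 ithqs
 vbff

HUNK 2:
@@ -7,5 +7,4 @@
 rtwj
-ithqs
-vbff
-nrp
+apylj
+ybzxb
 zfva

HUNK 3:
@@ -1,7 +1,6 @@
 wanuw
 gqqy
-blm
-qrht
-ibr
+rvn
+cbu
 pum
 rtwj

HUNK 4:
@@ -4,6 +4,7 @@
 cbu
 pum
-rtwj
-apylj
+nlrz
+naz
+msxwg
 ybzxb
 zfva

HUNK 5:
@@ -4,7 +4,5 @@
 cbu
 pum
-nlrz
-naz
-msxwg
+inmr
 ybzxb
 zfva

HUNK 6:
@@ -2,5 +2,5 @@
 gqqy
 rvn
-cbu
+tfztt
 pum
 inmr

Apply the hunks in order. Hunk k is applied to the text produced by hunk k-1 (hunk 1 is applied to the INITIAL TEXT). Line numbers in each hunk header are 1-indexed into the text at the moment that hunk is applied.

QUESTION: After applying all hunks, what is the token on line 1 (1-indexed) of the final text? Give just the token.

Answer: wanuw

Derivation:
Hunk 1: at line 3 remove [xpqxu,scauj] add [ibr,pum,rtwj] -> 11 lines: wanuw gqqy blm qrht ibr pum rtwj ithqs vbff nrp zfva
Hunk 2: at line 7 remove [ithqs,vbff,nrp] add [apylj,ybzxb] -> 10 lines: wanuw gqqy blm qrht ibr pum rtwj apylj ybzxb zfva
Hunk 3: at line 1 remove [blm,qrht,ibr] add [rvn,cbu] -> 9 lines: wanuw gqqy rvn cbu pum rtwj apylj ybzxb zfva
Hunk 4: at line 4 remove [rtwj,apylj] add [nlrz,naz,msxwg] -> 10 lines: wanuw gqqy rvn cbu pum nlrz naz msxwg ybzxb zfva
Hunk 5: at line 4 remove [nlrz,naz,msxwg] add [inmr] -> 8 lines: wanuw gqqy rvn cbu pum inmr ybzxb zfva
Hunk 6: at line 2 remove [cbu] add [tfztt] -> 8 lines: wanuw gqqy rvn tfztt pum inmr ybzxb zfva
Final line 1: wanuw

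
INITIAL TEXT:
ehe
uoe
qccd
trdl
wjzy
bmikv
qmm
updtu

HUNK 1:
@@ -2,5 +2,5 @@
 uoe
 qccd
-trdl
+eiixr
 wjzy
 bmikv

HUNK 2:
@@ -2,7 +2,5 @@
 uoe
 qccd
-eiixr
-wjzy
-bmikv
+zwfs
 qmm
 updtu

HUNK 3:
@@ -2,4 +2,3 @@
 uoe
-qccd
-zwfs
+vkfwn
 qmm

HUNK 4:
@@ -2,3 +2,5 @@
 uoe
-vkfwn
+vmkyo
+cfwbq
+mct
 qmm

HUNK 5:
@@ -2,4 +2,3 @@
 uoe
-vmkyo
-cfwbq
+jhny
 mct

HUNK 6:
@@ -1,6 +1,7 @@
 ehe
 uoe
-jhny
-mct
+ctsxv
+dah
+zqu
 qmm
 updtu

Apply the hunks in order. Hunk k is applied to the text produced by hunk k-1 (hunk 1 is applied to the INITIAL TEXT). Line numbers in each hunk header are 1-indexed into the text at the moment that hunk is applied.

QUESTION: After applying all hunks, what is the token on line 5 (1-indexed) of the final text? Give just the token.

Hunk 1: at line 2 remove [trdl] add [eiixr] -> 8 lines: ehe uoe qccd eiixr wjzy bmikv qmm updtu
Hunk 2: at line 2 remove [eiixr,wjzy,bmikv] add [zwfs] -> 6 lines: ehe uoe qccd zwfs qmm updtu
Hunk 3: at line 2 remove [qccd,zwfs] add [vkfwn] -> 5 lines: ehe uoe vkfwn qmm updtu
Hunk 4: at line 2 remove [vkfwn] add [vmkyo,cfwbq,mct] -> 7 lines: ehe uoe vmkyo cfwbq mct qmm updtu
Hunk 5: at line 2 remove [vmkyo,cfwbq] add [jhny] -> 6 lines: ehe uoe jhny mct qmm updtu
Hunk 6: at line 1 remove [jhny,mct] add [ctsxv,dah,zqu] -> 7 lines: ehe uoe ctsxv dah zqu qmm updtu
Final line 5: zqu

Answer: zqu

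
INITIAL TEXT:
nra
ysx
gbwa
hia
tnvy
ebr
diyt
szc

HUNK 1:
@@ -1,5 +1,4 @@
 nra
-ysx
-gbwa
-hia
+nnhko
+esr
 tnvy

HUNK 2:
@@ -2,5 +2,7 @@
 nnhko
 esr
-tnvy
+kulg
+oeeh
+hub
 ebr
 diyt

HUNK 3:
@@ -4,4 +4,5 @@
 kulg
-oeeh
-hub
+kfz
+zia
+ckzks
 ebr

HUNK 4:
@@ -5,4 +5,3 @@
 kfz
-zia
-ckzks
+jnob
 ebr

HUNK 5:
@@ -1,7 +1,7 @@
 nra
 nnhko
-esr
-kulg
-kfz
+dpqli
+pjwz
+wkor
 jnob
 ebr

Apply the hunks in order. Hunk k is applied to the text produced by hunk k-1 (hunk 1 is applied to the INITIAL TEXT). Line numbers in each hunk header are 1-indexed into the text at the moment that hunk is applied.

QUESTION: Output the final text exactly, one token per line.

Hunk 1: at line 1 remove [ysx,gbwa,hia] add [nnhko,esr] -> 7 lines: nra nnhko esr tnvy ebr diyt szc
Hunk 2: at line 2 remove [tnvy] add [kulg,oeeh,hub] -> 9 lines: nra nnhko esr kulg oeeh hub ebr diyt szc
Hunk 3: at line 4 remove [oeeh,hub] add [kfz,zia,ckzks] -> 10 lines: nra nnhko esr kulg kfz zia ckzks ebr diyt szc
Hunk 4: at line 5 remove [zia,ckzks] add [jnob] -> 9 lines: nra nnhko esr kulg kfz jnob ebr diyt szc
Hunk 5: at line 1 remove [esr,kulg,kfz] add [dpqli,pjwz,wkor] -> 9 lines: nra nnhko dpqli pjwz wkor jnob ebr diyt szc

Answer: nra
nnhko
dpqli
pjwz
wkor
jnob
ebr
diyt
szc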